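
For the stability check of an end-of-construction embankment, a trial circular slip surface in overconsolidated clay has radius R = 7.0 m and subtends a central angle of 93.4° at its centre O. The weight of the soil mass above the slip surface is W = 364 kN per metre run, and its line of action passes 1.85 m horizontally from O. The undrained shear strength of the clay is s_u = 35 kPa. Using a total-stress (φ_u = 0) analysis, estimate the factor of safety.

Taking moments about the centre O, the resisting moment is provided by the undrained shear strength acting along the arc:
Arc length L_a = R·θ = 7.0·(93.4°·π/180) = 7.0·1.6301 = 11.41 m
M_R = s_u·L_a·R = 35·11.41·7.0 = 2795.7 kN·m/m
M_D = W·d = 364·1.85 = 673.4 kN·m/m
FS = M_R / M_D = 2795.7 / 673.4 = 4.152

FS = 4.15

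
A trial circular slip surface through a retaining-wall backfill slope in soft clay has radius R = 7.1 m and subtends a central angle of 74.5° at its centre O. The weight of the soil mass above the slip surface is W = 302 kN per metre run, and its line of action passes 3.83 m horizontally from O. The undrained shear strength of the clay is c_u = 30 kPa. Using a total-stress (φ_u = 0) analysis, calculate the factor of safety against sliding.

Taking moments about the centre O, the resisting moment is provided by the undrained shear strength acting along the arc:
Arc length L_a = R·θ = 7.1·(74.5°·π/180) = 7.1·1.3003 = 9.23 m
M_R = c_u·L_a·R = 30·9.23·7.1 = 1966.4 kN·m/m
M_D = W·d = 302·3.83 = 1156.7 kN·m/m
FS = M_R / M_D = 1966.4 / 1156.7 = 1.700

FS = 1.70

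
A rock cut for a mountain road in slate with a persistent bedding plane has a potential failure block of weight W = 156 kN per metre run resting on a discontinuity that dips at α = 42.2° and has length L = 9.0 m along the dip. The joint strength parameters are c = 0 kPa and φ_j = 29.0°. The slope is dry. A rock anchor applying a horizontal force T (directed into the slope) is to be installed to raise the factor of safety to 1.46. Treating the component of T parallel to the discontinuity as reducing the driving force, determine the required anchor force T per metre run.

Resolving forces along and normal to the sliding plane, with the horizontal anchor force T adding T·sinα to the effective normal force and T·cosα acting up the plane against the driving force:
FS = [cL + (W cosα + T sinα) tanφ_j] / [W sinα − T cosα]
Without the anchor: N' = 115.6 kN/m, driving T_d = 104.8 kN/m, resisting R = 0·9.0 + 115.6·tan29.0° = 64.1 kN/m, FS = 0.61.
Setting FS = 1.46 and solving for T:
1.46·(104.8 − T cos42.2°) = 64.1 + T sin42.2°·tan29.0°
T·(sin42.2°·tan29.0° + 1.46·cos42.2°) = 1.46·104.8 − 64.1
T·(0.6717·0.5543 + 1.46·0.7408) = 153.0 − 64.1 = 88.9
T·1.4539 = 88.9
T = 61.2 kN/m

T = 61 kN/m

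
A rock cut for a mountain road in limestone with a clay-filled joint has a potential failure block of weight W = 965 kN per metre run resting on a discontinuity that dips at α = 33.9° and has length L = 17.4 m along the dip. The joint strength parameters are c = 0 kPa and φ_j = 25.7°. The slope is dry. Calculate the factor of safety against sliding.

FS = 0.72

Resolving the block weight along and normal to the plane and applying the Mohr–Coulomb strength on the joint:
N' = W cosα = 965·cos33.9° = 801.0 kN/m
Driving force T = W sinα = 965·sin33.9° = 538.2 kN/m
Resisting force R = c·L + N'·tanφ_j = 0·17.4 + 801.0·tan25.7° = 0.0 + 385.5 = 385.5 kN/m
FS = R / T = 385.5 / 538.2 = 0.716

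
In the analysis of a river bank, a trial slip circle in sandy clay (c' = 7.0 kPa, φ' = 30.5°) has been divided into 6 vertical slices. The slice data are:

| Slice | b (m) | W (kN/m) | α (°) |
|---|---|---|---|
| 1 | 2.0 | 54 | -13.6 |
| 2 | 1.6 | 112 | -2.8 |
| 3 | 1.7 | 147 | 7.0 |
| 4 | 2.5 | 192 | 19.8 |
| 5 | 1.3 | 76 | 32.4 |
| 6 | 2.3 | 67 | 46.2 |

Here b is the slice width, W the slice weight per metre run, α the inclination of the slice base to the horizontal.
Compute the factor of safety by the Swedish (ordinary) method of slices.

FS = 2.89

Ordinary method of slices: FS = Σ[c'·Δl_i + (W_i cosα_i)·tanφ'] / Σ W_i sinα_i, with Δl_i = b_i / cosα_i.
Slice 1: Δl = 2.0/cos(-13.6°) = 2.058 m; N'_1 = 54·cos(-13.6°) = 52.5; c'Δl = 14.40; W sinα = -12.7
Slice 2: Δl = 1.6/cos(-2.8°) = 1.602 m; N'_2 = 112·cos(-2.8°) = 111.9; c'Δl = 11.21; W sinα = -5.5
Slice 3: Δl = 1.7/cos7.0° = 1.713 m; N'_3 = 147·cos7.0° = 145.9; c'Δl = 11.99; W sinα = 17.9
Slice 4: Δl = 2.5/cos19.8° = 2.657 m; N'_4 = 192·cos19.8° = 180.6; c'Δl = 18.60; W sinα = 65.0
Slice 5: Δl = 1.3/cos32.4° = 1.540 m; N'_5 = 76·cos32.4° = 64.2; c'Δl = 10.78; W sinα = 40.7
Slice 6: Δl = 2.3/cos46.2° = 3.323 m; N'_6 = 67·cos46.2° = 46.4; c'Δl = 23.26; W sinα = 48.4
Σc'Δl = 90.2 kN/m; ΣN' = 601.4 kN/m; ΣW sinα = 153.9 kN/m
Resisting = 90.2 + 601.4·tan30.5° = 90.2 + 354.3 = 444.5 kN/m
FS = 444.5 / 153.9 = 2.889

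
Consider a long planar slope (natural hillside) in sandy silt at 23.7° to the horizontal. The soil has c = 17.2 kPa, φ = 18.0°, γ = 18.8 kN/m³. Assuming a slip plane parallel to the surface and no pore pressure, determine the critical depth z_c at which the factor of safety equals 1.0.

Setting FS = 1.00 in FS = [c + γz cos²β tanφ] / [γz sinβ cosβ] and solving for z:
z = c / [γ cosβ (FS·sinβ − cosβ·tanφ)]
  = 17.2 / [18.8·cos23.7°·(1.00·sin23.7° − cos23.7°·tan18.0°)]
  = 17.2 / [18.8·0.9157·(1.00·0.4019 − 0.9157·0.3249)]
  = 17.2 / 1.7977 = 9.568 m

z_c = 9.57 m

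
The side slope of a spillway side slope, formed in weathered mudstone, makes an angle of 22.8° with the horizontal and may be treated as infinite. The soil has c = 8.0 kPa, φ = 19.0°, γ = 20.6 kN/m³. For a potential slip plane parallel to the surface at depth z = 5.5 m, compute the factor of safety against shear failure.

For an infinite slope with a slip plane parallel to the surface (no pore pressure): FS = [c + γz cos²β tanφ] / [γz sinβ cosβ].
γz = 20.6·5.5 = 113.30 kN/m²
Numerator = 8.0 + 113.30·cos²22.8°·tan19.0° = 8.0 + 113.30·0.8498·0.3443 = 41.154 kPa
Denominator = 113.30·sin22.8°·cos22.8° = 113.30·0.3875·0.9219 = 40.475 kPa
FS = 41.154 / 40.475 = 1.017

FS = 1.02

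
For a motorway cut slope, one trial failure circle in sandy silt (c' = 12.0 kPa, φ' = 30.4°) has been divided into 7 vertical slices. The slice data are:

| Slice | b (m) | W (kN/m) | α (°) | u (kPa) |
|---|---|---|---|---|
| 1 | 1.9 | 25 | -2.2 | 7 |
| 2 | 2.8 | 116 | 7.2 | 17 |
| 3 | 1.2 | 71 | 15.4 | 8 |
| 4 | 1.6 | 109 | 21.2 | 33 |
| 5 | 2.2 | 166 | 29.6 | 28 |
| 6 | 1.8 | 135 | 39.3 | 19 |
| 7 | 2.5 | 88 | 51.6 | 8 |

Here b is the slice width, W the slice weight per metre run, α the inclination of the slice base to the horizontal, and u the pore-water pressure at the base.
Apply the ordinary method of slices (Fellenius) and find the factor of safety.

FS = 1.29

Ordinary method of slices: FS = Σ[c'·Δl_i + (W_i cosα_i − u_i·Δl_i)·tanφ'] / Σ W_i sinα_i, with Δl_i = b_i / cosα_i.
Slice 1: Δl = 1.9/cos(-2.2°) = 1.901 m; N'_1 = 25·cos(-2.2°) − 7·1.901 = 11.7; c'Δl = 22.82; W sinα = -1.0
Slice 2: Δl = 2.8/cos7.2° = 2.822 m; N'_2 = 116·cos7.2° − 17·2.822 = 67.1; c'Δl = 33.87; W sinα = 14.5
Slice 3: Δl = 1.2/cos15.4° = 1.245 m; N'_3 = 71·cos15.4° − 8·1.245 = 58.5; c'Δl = 14.94; W sinα = 18.9
Slice 4: Δl = 1.6/cos21.2° = 1.716 m; N'_4 = 109·cos21.2° − 33·1.716 = 45.0; c'Δl = 20.59; W sinα = 39.4
Slice 5: Δl = 2.2/cos29.6° = 2.530 m; N'_5 = 166·cos29.6° − 28·2.530 = 73.5; c'Δl = 30.36; W sinα = 82.0
Slice 6: Δl = 1.8/cos39.3° = 2.326 m; N'_6 = 135·cos39.3° − 19·2.326 = 60.3; c'Δl = 27.91; W sinα = 85.5
Slice 7: Δl = 2.5/cos51.6° = 4.025 m; N'_7 = 88·cos51.6° − 8·4.025 = 22.5; c'Δl = 48.30; W sinα = 69.0
Σc'Δl = 198.8 kN/m; ΣN' = 338.5 kN/m; ΣW sinα = 308.3 kN/m
Resisting = 198.8 + 338.5·tan30.4° = 198.8 + 198.6 = 397.4 kN/m
FS = 397.4 / 308.3 = 1.289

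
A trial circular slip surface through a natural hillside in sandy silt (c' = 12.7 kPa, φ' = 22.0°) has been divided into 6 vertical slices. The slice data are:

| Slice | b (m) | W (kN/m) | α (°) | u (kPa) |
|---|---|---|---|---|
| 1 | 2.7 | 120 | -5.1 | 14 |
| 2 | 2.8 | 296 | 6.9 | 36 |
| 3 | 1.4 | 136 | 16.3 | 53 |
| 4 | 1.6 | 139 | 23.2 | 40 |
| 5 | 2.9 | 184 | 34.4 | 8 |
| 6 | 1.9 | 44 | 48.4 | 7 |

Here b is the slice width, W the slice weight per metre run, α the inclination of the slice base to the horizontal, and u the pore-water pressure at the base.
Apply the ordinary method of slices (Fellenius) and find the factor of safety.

FS = 1.58

Ordinary method of slices: FS = Σ[c'·Δl_i + (W_i cosα_i − u_i·Δl_i)·tanφ'] / Σ W_i sinα_i, with Δl_i = b_i / cosα_i.
Slice 1: Δl = 2.7/cos(-5.1°) = 2.711 m; N'_1 = 120·cos(-5.1°) − 14·2.711 = 81.6; c'Δl = 34.43; W sinα = -10.7
Slice 2: Δl = 2.8/cos6.9° = 2.820 m; N'_2 = 296·cos6.9° − 36·2.820 = 192.3; c'Δl = 35.82; W sinα = 35.6
Slice 3: Δl = 1.4/cos16.3° = 1.459 m; N'_3 = 136·cos16.3° − 53·1.459 = 53.2; c'Δl = 18.52; W sinα = 38.2
Slice 4: Δl = 1.6/cos23.2° = 1.741 m; N'_4 = 139·cos23.2° − 40·1.741 = 58.1; c'Δl = 22.11; W sinα = 54.8
Slice 5: Δl = 2.9/cos34.4° = 3.515 m; N'_5 = 184·cos34.4° − 8·3.515 = 123.7; c'Δl = 44.64; W sinα = 104.0
Slice 6: Δl = 1.9/cos48.4° = 2.862 m; N'_6 = 44·cos48.4° − 7·2.862 = 9.2; c'Δl = 36.34; W sinα = 32.9
Σc'Δl = 191.9 kN/m; ΣN' = 518.1 kN/m; ΣW sinα = 254.7 kN/m
Resisting = 191.9 + 518.1·tan22.0° = 191.9 + 209.3 = 401.2 kN/m
FS = 401.2 / 254.7 = 1.575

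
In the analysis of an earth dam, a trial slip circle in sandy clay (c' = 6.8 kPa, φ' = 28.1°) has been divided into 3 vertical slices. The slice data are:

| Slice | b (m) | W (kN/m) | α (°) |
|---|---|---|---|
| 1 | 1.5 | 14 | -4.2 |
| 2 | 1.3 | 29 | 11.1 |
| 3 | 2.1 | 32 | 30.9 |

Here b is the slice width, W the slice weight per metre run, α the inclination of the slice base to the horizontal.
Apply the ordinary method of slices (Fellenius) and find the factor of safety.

Ordinary method of slices: FS = Σ[c'·Δl_i + (W_i cosα_i)·tanφ'] / Σ W_i sinα_i, with Δl_i = b_i / cosα_i.
Slice 1: Δl = 1.5/cos(-4.2°) = 1.504 m; N'_1 = 14·cos(-4.2°) = 14.0; c'Δl = 10.23; W sinα = -1.0
Slice 2: Δl = 1.3/cos11.1° = 1.325 m; N'_2 = 29·cos11.1° = 28.5; c'Δl = 9.01; W sinα = 5.6
Slice 3: Δl = 2.1/cos30.9° = 2.447 m; N'_3 = 32·cos30.9° = 27.5; c'Δl = 16.64; W sinα = 16.4
Σc'Δl = 35.9 kN/m; ΣN' = 69.9 kN/m; ΣW sinα = 21.0 kN/m
Resisting = 35.9 + 69.9·tan28.1° = 35.9 + 37.3 = 73.2 kN/m
FS = 73.2 / 21.0 = 3.487

FS = 3.49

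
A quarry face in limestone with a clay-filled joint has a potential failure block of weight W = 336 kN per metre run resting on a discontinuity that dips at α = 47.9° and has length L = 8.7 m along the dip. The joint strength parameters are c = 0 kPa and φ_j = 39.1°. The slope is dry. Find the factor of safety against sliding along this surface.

FS = 0.73

Resolving the block weight along and normal to the plane and applying the Mohr–Coulomb strength on the joint:
N' = W cosα = 336·cos47.9° = 225.3 kN/m
Driving force T = W sinα = 336·sin47.9° = 249.3 kN/m
Resisting force R = c·L + N'·tanφ_j = 0·8.7 + 225.3·tan39.1° = 0.0 + 183.1 = 183.1 kN/m
FS = R / T = 183.1 / 249.3 = 0.734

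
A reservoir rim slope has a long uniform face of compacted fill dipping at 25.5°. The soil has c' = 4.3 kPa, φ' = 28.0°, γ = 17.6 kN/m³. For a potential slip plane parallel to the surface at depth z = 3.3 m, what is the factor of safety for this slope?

FS = 1.31

For an infinite slope with a slip plane parallel to the surface (no pore pressure): FS = [c' + γz cos²β tanφ'] / [γz sinβ cosβ].
γz = 17.6·3.3 = 58.08 kN/m²
Numerator = 4.3 + 58.08·cos²25.5°·tan28.0° = 4.3 + 58.08·0.8147·0.5317 = 29.458 kPa
Denominator = 58.08·sin25.5°·cos25.5° = 58.08·0.4305·0.9026 = 22.568 kPa
FS = 29.458 / 22.568 = 1.305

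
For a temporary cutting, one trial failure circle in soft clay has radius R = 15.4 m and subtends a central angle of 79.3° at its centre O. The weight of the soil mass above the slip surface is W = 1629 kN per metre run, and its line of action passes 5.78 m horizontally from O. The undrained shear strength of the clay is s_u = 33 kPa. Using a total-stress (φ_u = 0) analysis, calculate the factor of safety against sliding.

FS = 1.15

Taking moments about the centre O, the resisting moment is provided by the undrained shear strength acting along the arc:
Arc length L_a = R·θ = 15.4·(79.3°·π/180) = 15.4·1.3840 = 21.31 m
M_R = s_u·L_a·R = 33·21.31·15.4 = 10831.9 kN·m/m
M_D = W·d = 1629·5.78 = 9415.6 kN·m/m
FS = M_R / M_D = 10831.9 / 9415.6 = 1.150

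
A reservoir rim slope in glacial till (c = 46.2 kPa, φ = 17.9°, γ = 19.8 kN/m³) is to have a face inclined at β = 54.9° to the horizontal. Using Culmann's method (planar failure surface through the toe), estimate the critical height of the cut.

H_c = 36.09 m

Culmann's analysis gives the critical failure plane at α_cr = (β + φ)/2 = (54.9 + 17.9)/2 = 36.4°, and the critical height
H_c = (4c/γ) · sinβ cosφ / [1 − cos(β − φ)]
    = (4·46.2/19.8) · sin54.9°·cos17.9° / [1 − cos(37.0°)]
    = 9.333 · 0.8181·0.9516 / [1 − 0.7986]
    = 9.333 · 0.7785 / 0.2014
    = 36.09 m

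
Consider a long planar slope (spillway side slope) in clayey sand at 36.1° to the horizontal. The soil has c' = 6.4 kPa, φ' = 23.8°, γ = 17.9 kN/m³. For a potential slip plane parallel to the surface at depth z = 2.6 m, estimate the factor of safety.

For an infinite slope with a slip plane parallel to the surface (no pore pressure): FS = [c' + γz cos²β tanφ'] / [γz sinβ cosβ].
γz = 17.9·2.6 = 46.54 kN/m²
Numerator = 6.4 + 46.54·cos²36.1°·tan23.8° = 6.4 + 46.54·0.6528·0.4411 = 19.801 kPa
Denominator = 46.54·sin36.1°·cos36.1° = 46.54·0.5892·0.8080 = 22.156 kPa
FS = 19.801 / 22.156 = 0.894

FS = 0.89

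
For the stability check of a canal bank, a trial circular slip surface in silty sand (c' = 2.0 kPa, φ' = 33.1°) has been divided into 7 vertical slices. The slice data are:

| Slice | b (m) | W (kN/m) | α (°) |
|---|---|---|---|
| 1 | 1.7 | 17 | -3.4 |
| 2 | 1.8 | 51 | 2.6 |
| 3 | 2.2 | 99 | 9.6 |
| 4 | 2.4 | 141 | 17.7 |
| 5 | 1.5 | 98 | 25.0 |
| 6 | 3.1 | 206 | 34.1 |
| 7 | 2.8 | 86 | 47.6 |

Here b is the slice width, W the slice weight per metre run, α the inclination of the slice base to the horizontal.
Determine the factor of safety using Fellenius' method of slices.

Ordinary method of slices: FS = Σ[c'·Δl_i + (W_i cosα_i)·tanφ'] / Σ W_i sinα_i, with Δl_i = b_i / cosα_i.
Slice 1: Δl = 1.7/cos(-3.4°) = 1.703 m; N'_1 = 17·cos(-3.4°) = 17.0; c'Δl = 3.41; W sinα = -1.0
Slice 2: Δl = 1.8/cos2.6° = 1.802 m; N'_2 = 51·cos2.6° = 50.9; c'Δl = 3.60; W sinα = 2.3
Slice 3: Δl = 2.2/cos9.6° = 2.231 m; N'_3 = 99·cos9.6° = 97.6; c'Δl = 4.46; W sinα = 16.5
Slice 4: Δl = 2.4/cos17.7° = 2.519 m; N'_4 = 141·cos17.7° = 134.3; c'Δl = 5.04; W sinα = 42.9
Slice 5: Δl = 1.5/cos25.0° = 1.655 m; N'_5 = 98·cos25.0° = 88.8; c'Δl = 3.31; W sinα = 41.4
Slice 6: Δl = 3.1/cos34.1° = 3.744 m; N'_6 = 206·cos34.1° = 170.6; c'Δl = 7.49; W sinα = 115.5
Slice 7: Δl = 2.8/cos47.6° = 4.152 m; N'_7 = 86·cos47.6° = 58.0; c'Δl = 8.30; W sinα = 63.5
Σc'Δl = 35.6 kN/m; ΣN' = 617.2 kN/m; ΣW sinα = 281.1 kN/m
Resisting = 35.6 + 617.2·tan33.1° = 35.6 + 402.4 = 438.0 kN/m
FS = 438.0 / 281.1 = 1.558

FS = 1.56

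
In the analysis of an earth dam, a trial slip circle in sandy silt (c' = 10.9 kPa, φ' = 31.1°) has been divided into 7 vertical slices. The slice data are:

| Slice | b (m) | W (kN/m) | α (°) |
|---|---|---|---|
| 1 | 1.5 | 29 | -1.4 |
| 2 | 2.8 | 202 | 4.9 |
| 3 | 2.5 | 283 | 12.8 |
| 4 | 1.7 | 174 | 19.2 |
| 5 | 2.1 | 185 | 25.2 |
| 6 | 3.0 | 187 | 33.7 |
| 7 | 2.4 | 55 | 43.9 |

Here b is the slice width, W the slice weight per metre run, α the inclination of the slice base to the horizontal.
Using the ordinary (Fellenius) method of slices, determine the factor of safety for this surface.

FS = 2.29

Ordinary method of slices: FS = Σ[c'·Δl_i + (W_i cosα_i)·tanφ'] / Σ W_i sinα_i, with Δl_i = b_i / cosα_i.
Slice 1: Δl = 1.5/cos(-1.4°) = 1.500 m; N'_1 = 29·cos(-1.4°) = 29.0; c'Δl = 16.35; W sinα = -0.7
Slice 2: Δl = 2.8/cos4.9° = 2.810 m; N'_2 = 202·cos4.9° = 201.3; c'Δl = 30.63; W sinα = 17.3
Slice 3: Δl = 2.5/cos12.8° = 2.564 m; N'_3 = 283·cos12.8° = 276.0; c'Δl = 27.94; W sinα = 62.7
Slice 4: Δl = 1.7/cos19.2° = 1.800 m; N'_4 = 174·cos19.2° = 164.3; c'Δl = 19.62; W sinα = 57.2
Slice 5: Δl = 2.1/cos25.2° = 2.321 m; N'_5 = 185·cos25.2° = 167.4; c'Δl = 25.30; W sinα = 78.8
Slice 6: Δl = 3.0/cos33.7° = 3.606 m; N'_6 = 187·cos33.7° = 155.6; c'Δl = 39.31; W sinα = 103.8
Slice 7: Δl = 2.4/cos43.9° = 3.331 m; N'_7 = 55·cos43.9° = 39.6; c'Δl = 36.31; W sinα = 38.1
Σc'Δl = 195.5 kN/m; ΣN' = 1033.1 kN/m; ΣW sinα = 357.1 kN/m
Resisting = 195.5 + 1033.1·tan31.1° = 195.5 + 623.2 = 818.7 kN/m
FS = 818.7 / 357.1 = 2.292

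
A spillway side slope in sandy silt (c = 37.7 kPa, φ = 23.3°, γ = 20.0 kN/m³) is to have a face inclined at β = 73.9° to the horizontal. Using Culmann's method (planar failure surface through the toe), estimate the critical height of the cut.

Culmann's analysis gives the critical failure plane at α_cr = (β + φ)/2 = (73.9 + 23.3)/2 = 48.6°, and the critical height
H_c = (4c/γ) · sinβ cosφ / [1 − cos(β − φ)]
    = (4·37.7/20.0) · sin73.9°·cos23.3° / [1 − cos(50.6°)]
    = 7.540 · 0.9608·0.9184 / [1 − 0.6347]
    = 7.540 · 0.8824 / 0.3653
    = 18.22 m

H_c = 18.22 m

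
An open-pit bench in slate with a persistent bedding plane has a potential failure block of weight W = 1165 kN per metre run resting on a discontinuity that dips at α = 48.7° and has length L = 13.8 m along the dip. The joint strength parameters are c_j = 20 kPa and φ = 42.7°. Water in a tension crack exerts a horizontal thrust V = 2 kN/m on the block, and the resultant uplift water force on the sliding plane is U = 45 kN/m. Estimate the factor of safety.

FS = 1.08

Resolving the block weight along and normal to the plane and applying the Mohr–Coulomb strength on the joint:
N' = W cosα − U − V sinα = 1165·cos48.7° − 45 − 2·sin48.7° = 722.4 kN/m
Driving force T = W sinα + V cosα = 1165·sin48.7° + 2·cos48.7° = 876.5 kN/m
Resisting force R = c_j·L + N'·tanφ = 20·13.8 + 722.4·tan42.7° = 276.0 + 666.6 = 942.6 kN/m
FS = R / T = 942.6 / 876.5 = 1.075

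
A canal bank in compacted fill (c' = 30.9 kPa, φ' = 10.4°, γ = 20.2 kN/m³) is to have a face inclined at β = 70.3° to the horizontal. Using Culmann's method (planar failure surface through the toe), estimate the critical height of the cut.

Culmann's analysis gives the critical failure plane at α_cr = (β + φ')/2 = (70.3 + 10.4)/2 = 40.4°, and the critical height
H_c = (4c'/γ) · sinβ cosφ' / [1 − cos(β − φ')]
    = (4·30.9/20.2) · sin70.3°·cos10.4° / [1 − cos(59.9°)]
    = 6.119 · 0.9415·0.9836 / [1 − 0.5015]
    = 6.119 · 0.9260 / 0.4985
    = 11.37 m

H_c = 11.37 m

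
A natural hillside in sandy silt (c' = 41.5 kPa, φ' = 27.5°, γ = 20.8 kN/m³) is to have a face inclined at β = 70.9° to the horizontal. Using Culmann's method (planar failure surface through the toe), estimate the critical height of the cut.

Culmann's analysis gives the critical failure plane at α_cr = (β + φ')/2 = (70.9 + 27.5)/2 = 49.2°, and the critical height
H_c = (4c'/γ) · sinβ cosφ' / [1 − cos(β − φ')]
    = (4·41.5/20.8) · sin70.9°·cos27.5° / [1 − cos(43.4°)]
    = 7.981 · 0.9449·0.8870 / [1 − 0.7266]
    = 7.981 · 0.8382 / 0.2734
    = 24.46 m

H_c = 24.46 m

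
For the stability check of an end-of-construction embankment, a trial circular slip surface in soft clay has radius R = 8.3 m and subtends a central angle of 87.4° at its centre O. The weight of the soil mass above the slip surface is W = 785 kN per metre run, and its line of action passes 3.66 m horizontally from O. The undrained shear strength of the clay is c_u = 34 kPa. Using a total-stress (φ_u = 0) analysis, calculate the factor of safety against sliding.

Taking moments about the centre O, the resisting moment is provided by the undrained shear strength acting along the arc:
Arc length L_a = R·θ = 8.3·(87.4°·π/180) = 8.3·1.5254 = 12.66 m
M_R = c_u·L_a·R = 34·12.66·8.3 = 3572.9 kN·m/m
M_D = W·d = 785·3.66 = 2873.1 kN·m/m
FS = M_R / M_D = 3572.9 / 2873.1 = 1.244

FS = 1.24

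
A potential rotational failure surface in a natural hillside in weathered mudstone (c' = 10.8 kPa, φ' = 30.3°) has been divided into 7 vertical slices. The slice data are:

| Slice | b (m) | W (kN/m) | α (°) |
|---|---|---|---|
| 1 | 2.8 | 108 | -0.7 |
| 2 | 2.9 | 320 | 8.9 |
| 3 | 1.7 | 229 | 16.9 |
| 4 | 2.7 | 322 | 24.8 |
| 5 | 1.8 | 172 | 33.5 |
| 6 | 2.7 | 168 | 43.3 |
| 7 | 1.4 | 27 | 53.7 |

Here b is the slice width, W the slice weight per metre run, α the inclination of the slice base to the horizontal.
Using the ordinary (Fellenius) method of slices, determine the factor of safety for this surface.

Ordinary method of slices: FS = Σ[c'·Δl_i + (W_i cosα_i)·tanφ'] / Σ W_i sinα_i, with Δl_i = b_i / cosα_i.
Slice 1: Δl = 2.8/cos(-0.7°) = 2.800 m; N'_1 = 108·cos(-0.7°) = 108.0; c'Δl = 30.24; W sinα = -1.3
Slice 2: Δl = 2.9/cos8.9° = 2.935 m; N'_2 = 320·cos8.9° = 316.1; c'Δl = 31.70; W sinα = 49.5
Slice 3: Δl = 1.7/cos16.9° = 1.777 m; N'_3 = 229·cos16.9° = 219.1; c'Δl = 19.19; W sinα = 66.6
Slice 4: Δl = 2.7/cos24.8° = 2.974 m; N'_4 = 322·cos24.8° = 292.3; c'Δl = 32.12; W sinα = 135.1
Slice 5: Δl = 1.8/cos33.5° = 2.159 m; N'_5 = 172·cos33.5° = 143.4; c'Δl = 23.31; W sinα = 94.9
Slice 6: Δl = 2.7/cos43.3° = 3.710 m; N'_6 = 168·cos43.3° = 122.3; c'Δl = 40.07; W sinα = 115.2
Slice 7: Δl = 1.4/cos53.7° = 2.365 m; N'_7 = 27·cos53.7° = 16.0; c'Δl = 25.54; W sinα = 21.8
Σc'Δl = 202.2 kN/m; ΣN' = 1217.2 kN/m; ΣW sinα = 481.7 kN/m
Resisting = 202.2 + 1217.2·tan30.3° = 202.2 + 711.3 = 913.5 kN/m
FS = 913.5 / 481.7 = 1.896

FS = 1.90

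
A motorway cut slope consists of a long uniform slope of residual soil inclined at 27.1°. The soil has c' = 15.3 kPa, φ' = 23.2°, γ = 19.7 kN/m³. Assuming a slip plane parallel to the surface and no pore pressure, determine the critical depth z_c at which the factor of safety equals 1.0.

z_c = 11.79 m

Setting FS = 1.00 in FS = [c' + γz cos²β tanφ'] / [γz sinβ cosβ] and solving for z:
z = c' / [γ cosβ (FS·sinβ − cosβ·tanφ')]
  = 15.3 / [19.7·cos27.1°·(1.00·sin27.1° − cos27.1°·tan23.2°)]
  = 15.3 / [19.7·0.8902·(1.00·0.4555 − 0.8902·0.4286)]
  = 15.3 / 1.2977 = 11.790 m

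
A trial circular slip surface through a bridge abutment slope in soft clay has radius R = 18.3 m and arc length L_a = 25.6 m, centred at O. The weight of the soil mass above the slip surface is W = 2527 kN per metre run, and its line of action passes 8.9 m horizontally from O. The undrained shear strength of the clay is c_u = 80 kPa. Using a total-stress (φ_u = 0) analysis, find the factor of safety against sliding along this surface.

FS = 1.67

Taking moments about the centre O, the resisting moment is provided by the undrained shear strength acting along the arc:
M_R = c_u·L_a·R = 80·25.60·18.3 = 37478.4 kN·m/m
M_D = W·d = 2527·8.9 = 22490.3 kN·m/m
FS = M_R / M_D = 37478.4 / 22490.3 = 1.666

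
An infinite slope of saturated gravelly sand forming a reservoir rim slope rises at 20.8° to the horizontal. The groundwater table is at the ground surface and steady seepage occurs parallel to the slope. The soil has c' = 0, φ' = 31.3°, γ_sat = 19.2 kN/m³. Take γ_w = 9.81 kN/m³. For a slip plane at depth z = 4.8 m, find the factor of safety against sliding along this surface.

With seepage parallel to the slope and the water table at the surface, the effective normal stress on the slip plane uses the buoyant unit weight γ' = γ_sat − γ_w while the driving shear stress uses γ_sat:
FS = [c' + γ' z cos²β tanφ'] / [γ_sat z sinβ cosβ]
(For c' = 0 this reduces to FS = (γ'/γ_sat)·tanφ'/tanβ.)
γ' = 19.2 − 9.81 = 9.39 kN/m³
Numerator = 0.0 + 9.39·4.8·cos²20.8°·tan31.3° = 0.0 + 9.39·4.8·0.8739·0.6080 = 23.949 kPa
Denominator = 19.2·4.8·sin20.8°·cos20.8° = 19.2·4.8·0.3551·0.9348 = 30.594 kPa
FS = 23.949 / 30.594 = 0.783

FS = 0.78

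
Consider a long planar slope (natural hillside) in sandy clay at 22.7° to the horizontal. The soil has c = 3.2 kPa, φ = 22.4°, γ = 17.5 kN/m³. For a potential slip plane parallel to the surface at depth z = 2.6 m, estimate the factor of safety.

For an infinite slope with a slip plane parallel to the surface (no pore pressure): FS = [c + γz cos²β tanφ] / [γz sinβ cosβ].
γz = 17.5·2.6 = 45.50 kN/m²
Numerator = 3.2 + 45.50·cos²22.7°·tan22.4° = 3.2 + 45.50·0.8511·0.4122 = 19.161 kPa
Denominator = 45.50·sin22.7°·cos22.7° = 45.50·0.3859·0.9225 = 16.199 kPa
FS = 19.161 / 16.199 = 1.183

FS = 1.18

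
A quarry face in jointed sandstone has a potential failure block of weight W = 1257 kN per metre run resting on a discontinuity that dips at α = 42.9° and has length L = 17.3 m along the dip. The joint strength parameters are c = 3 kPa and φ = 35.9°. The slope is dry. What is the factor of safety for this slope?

FS = 0.84

Resolving the block weight along and normal to the plane and applying the Mohr–Coulomb strength on the joint:
N' = W cosα = 1257·cos42.9° = 920.8 kN/m
Driving force T = W sinα = 1257·sin42.9° = 855.7 kN/m
Resisting force R = c·L + N'·tanφ = 3·17.3 + 920.8·tan35.9° = 51.9 + 666.6 = 718.5 kN/m
FS = R / T = 718.5 / 855.7 = 0.840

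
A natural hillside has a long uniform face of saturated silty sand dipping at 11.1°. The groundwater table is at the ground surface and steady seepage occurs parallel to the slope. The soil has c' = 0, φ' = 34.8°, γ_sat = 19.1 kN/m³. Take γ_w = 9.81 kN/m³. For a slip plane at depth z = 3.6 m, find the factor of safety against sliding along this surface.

With seepage parallel to the slope and the water table at the surface, the effective normal stress on the slip plane uses the buoyant unit weight γ' = γ_sat − γ_w while the driving shear stress uses γ_sat:
FS = [c' + γ' z cos²β tanφ'] / [γ_sat z sinβ cosβ]
(For c' = 0 this reduces to FS = (γ'/γ_sat)·tanφ'/tanβ.)
γ' = 19.1 − 9.81 = 9.29 kN/m³
Numerator = 0.0 + 9.29·3.6·cos²11.1°·tan34.8° = 0.0 + 9.29·3.6·0.9629·0.6950 = 22.383 kPa
Denominator = 19.1·3.6·sin11.1°·cos11.1° = 19.1·3.6·0.1925·0.9813 = 12.990 kPa
FS = 22.383 / 12.990 = 1.723

FS = 1.72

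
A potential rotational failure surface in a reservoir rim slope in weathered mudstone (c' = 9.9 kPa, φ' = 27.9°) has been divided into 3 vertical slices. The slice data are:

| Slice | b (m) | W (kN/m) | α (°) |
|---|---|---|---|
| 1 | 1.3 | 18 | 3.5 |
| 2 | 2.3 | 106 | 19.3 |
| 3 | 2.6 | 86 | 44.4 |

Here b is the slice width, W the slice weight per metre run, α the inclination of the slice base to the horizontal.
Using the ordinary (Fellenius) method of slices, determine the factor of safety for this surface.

FS = 1.75

Ordinary method of slices: FS = Σ[c'·Δl_i + (W_i cosα_i)·tanφ'] / Σ W_i sinα_i, with Δl_i = b_i / cosα_i.
Slice 1: Δl = 1.3/cos3.5° = 1.302 m; N'_1 = 18·cos3.5° = 18.0; c'Δl = 12.89; W sinα = 1.1
Slice 2: Δl = 2.3/cos19.3° = 2.437 m; N'_2 = 106·cos19.3° = 100.0; c'Δl = 24.13; W sinα = 35.0
Slice 3: Δl = 2.6/cos44.4° = 3.639 m; N'_3 = 86·cos44.4° = 61.4; c'Δl = 36.03; W sinα = 60.2
Σc'Δl = 73.0 kN/m; ΣN' = 179.5 kN/m; ΣW sinα = 96.3 kN/m
Resisting = 73.0 + 179.5·tan27.9° = 73.0 + 95.0 = 168.1 kN/m
FS = 168.1 / 96.3 = 1.745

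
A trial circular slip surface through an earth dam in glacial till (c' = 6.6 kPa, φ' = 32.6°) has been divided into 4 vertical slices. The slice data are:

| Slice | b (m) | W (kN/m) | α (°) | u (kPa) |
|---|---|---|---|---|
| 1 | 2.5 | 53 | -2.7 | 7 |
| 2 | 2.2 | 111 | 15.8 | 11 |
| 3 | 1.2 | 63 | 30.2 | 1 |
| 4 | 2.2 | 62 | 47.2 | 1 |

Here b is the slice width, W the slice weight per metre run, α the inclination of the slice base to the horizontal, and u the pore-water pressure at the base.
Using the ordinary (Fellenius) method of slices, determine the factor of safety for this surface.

FS = 1.87

Ordinary method of slices: FS = Σ[c'·Δl_i + (W_i cosα_i − u_i·Δl_i)·tanφ'] / Σ W_i sinα_i, with Δl_i = b_i / cosα_i.
Slice 1: Δl = 2.5/cos(-2.7°) = 2.503 m; N'_1 = 53·cos(-2.7°) − 7·2.503 = 35.4; c'Δl = 16.52; W sinα = -2.5
Slice 2: Δl = 2.2/cos15.8° = 2.286 m; N'_2 = 111·cos15.8° − 11·2.286 = 81.7; c'Δl = 15.09; W sinα = 30.2
Slice 3: Δl = 1.2/cos30.2° = 1.388 m; N'_3 = 63·cos30.2° − 1·1.388 = 53.1; c'Δl = 9.16; W sinα = 31.7
Slice 4: Δl = 2.2/cos47.2° = 3.238 m; N'_4 = 62·cos47.2° − 1·3.238 = 38.9; c'Δl = 21.37; W sinα = 45.5
Σc'Δl = 62.1 kN/m; ΣN' = 209.0 kN/m; ΣW sinα = 104.9 kN/m
Resisting = 62.1 + 209.0·tan32.6° = 62.1 + 133.7 = 195.8 kN/m
FS = 195.8 / 104.9 = 1.867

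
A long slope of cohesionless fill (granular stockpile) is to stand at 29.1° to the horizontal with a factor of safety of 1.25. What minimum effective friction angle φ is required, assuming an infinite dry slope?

φ = 34.8°

FS = tanφ/tanβ ⇒ tanφ = FS · tanβ = 1.25 · tan29.1° = 0.6957
φ = arctan(0.6957) = 34.83°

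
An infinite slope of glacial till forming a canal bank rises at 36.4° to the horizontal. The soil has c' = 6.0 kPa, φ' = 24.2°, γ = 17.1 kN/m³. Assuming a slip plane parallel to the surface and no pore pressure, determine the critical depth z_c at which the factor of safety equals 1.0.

Setting FS = 1.00 in FS = [c' + γz cos²β tanφ'] / [γz sinβ cosβ] and solving for z:
z = c' / [γ cosβ (FS·sinβ − cosβ·tanφ')]
  = 6.0 / [17.1·cos36.4°·(1.00·sin36.4° − cos36.4°·tan24.2°)]
  = 6.0 / [17.1·0.8049·(1.00·0.5934 − 0.8049·0.4494)]
  = 6.0 / 3.1888 = 1.882 m

z_c = 1.88 m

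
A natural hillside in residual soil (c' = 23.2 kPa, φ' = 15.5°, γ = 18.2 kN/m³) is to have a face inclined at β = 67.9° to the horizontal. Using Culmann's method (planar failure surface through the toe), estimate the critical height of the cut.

H_c = 11.68 m

Culmann's analysis gives the critical failure plane at α_cr = (β + φ')/2 = (67.9 + 15.5)/2 = 41.7°, and the critical height
H_c = (4c'/γ) · sinβ cosφ' / [1 − cos(β − φ')]
    = (4·23.2/18.2) · sin67.9°·cos15.5° / [1 − cos(52.4°)]
    = 5.099 · 0.9265·0.9636 / [1 − 0.6101]
    = 5.099 · 0.8928 / 0.3899
    = 11.68 m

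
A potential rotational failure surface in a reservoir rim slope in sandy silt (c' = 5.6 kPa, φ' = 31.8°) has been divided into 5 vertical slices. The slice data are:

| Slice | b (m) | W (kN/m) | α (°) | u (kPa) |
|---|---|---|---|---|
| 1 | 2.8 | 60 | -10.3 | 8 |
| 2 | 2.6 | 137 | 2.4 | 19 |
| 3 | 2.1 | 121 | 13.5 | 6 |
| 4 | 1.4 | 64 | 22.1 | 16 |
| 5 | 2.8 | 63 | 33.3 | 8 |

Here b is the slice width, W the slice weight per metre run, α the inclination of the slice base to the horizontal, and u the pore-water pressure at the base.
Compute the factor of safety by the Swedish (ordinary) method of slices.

Ordinary method of slices: FS = Σ[c'·Δl_i + (W_i cosα_i − u_i·Δl_i)·tanφ'] / Σ W_i sinα_i, with Δl_i = b_i / cosα_i.
Slice 1: Δl = 2.8/cos(-10.3°) = 2.846 m; N'_1 = 60·cos(-10.3°) − 8·2.846 = 36.3; c'Δl = 15.94; W sinα = -10.7
Slice 2: Δl = 2.6/cos2.4° = 2.602 m; N'_2 = 137·cos2.4° − 19·2.602 = 87.4; c'Δl = 14.57; W sinα = 5.7
Slice 3: Δl = 2.1/cos13.5° = 2.160 m; N'_3 = 121·cos13.5° − 6·2.160 = 104.7; c'Δl = 12.09; W sinα = 28.2
Slice 4: Δl = 1.4/cos22.1° = 1.511 m; N'_4 = 64·cos22.1° − 16·1.511 = 35.1; c'Δl = 8.46; W sinα = 24.1
Slice 5: Δl = 2.8/cos33.3° = 3.350 m; N'_5 = 63·cos33.3° − 8·3.350 = 25.9; c'Δl = 18.76; W sinα = 34.6
Σc'Δl = 69.8 kN/m; ΣN' = 289.4 kN/m; ΣW sinα = 81.9 kN/m
Resisting = 69.8 + 289.4·tan31.8° = 69.8 + 179.4 = 249.2 kN/m
FS = 249.2 / 81.9 = 3.042

FS = 3.04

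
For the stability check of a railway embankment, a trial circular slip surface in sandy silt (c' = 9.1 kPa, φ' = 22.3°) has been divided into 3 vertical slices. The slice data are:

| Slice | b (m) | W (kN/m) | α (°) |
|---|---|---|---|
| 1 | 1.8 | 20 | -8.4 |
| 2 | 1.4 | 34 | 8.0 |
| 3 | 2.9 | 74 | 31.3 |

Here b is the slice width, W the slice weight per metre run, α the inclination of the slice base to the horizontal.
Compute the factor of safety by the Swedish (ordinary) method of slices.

Ordinary method of slices: FS = Σ[c'·Δl_i + (W_i cosα_i)·tanφ'] / Σ W_i sinα_i, with Δl_i = b_i / cosα_i.
Slice 1: Δl = 1.8/cos(-8.4°) = 1.820 m; N'_1 = 20·cos(-8.4°) = 19.8; c'Δl = 16.56; W sinα = -2.9
Slice 2: Δl = 1.4/cos8.0° = 1.414 m; N'_2 = 34·cos8.0° = 33.7; c'Δl = 12.87; W sinα = 4.7
Slice 3: Δl = 2.9/cos31.3° = 3.394 m; N'_3 = 74·cos31.3° = 63.2; c'Δl = 30.89; W sinα = 38.4
Σc'Δl = 60.3 kN/m; ΣN' = 116.7 kN/m; ΣW sinα = 40.3 kN/m
Resisting = 60.3 + 116.7·tan22.3° = 60.3 + 47.9 = 108.2 kN/m
FS = 108.2 / 40.3 = 2.687

FS = 2.69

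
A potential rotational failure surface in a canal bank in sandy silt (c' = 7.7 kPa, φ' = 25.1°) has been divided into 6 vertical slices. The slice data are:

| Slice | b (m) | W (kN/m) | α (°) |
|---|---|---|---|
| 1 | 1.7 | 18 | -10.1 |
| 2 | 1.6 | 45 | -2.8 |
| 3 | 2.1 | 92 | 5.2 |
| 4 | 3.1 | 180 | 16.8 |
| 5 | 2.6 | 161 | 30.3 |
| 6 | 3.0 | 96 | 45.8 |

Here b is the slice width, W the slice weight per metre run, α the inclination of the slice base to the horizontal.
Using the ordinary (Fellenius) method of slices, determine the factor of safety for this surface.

FS = 1.82

Ordinary method of slices: FS = Σ[c'·Δl_i + (W_i cosα_i)·tanφ'] / Σ W_i sinα_i, with Δl_i = b_i / cosα_i.
Slice 1: Δl = 1.7/cos(-10.1°) = 1.727 m; N'_1 = 18·cos(-10.1°) = 17.7; c'Δl = 13.30; W sinα = -3.2
Slice 2: Δl = 1.6/cos(-2.8°) = 1.602 m; N'_2 = 45·cos(-2.8°) = 44.9; c'Δl = 12.33; W sinα = -2.2
Slice 3: Δl = 2.1/cos5.2° = 2.109 m; N'_3 = 92·cos5.2° = 91.6; c'Δl = 16.24; W sinα = 8.3
Slice 4: Δl = 3.1/cos16.8° = 3.238 m; N'_4 = 180·cos16.8° = 172.3; c'Δl = 24.93; W sinα = 52.0
Slice 5: Δl = 2.6/cos30.3° = 3.011 m; N'_5 = 161·cos30.3° = 139.0; c'Δl = 23.19; W sinα = 81.2
Slice 6: Δl = 3.0/cos45.8° = 4.303 m; N'_6 = 96·cos45.8° = 66.9; c'Δl = 33.13; W sinα = 68.8
Σc'Δl = 123.1 kN/m; ΣN' = 532.5 kN/m; ΣW sinα = 205.1 kN/m
Resisting = 123.1 + 532.5·tan25.1° = 123.1 + 249.5 = 372.6 kN/m
FS = 372.6 / 205.1 = 1.817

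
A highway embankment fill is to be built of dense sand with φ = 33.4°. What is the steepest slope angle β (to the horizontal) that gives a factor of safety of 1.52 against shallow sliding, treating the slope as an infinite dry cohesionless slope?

β = 23.5°

For an infinite dry cohesionless slope FS = tanφ/tanβ, so tanβ = tanφ / FS.
tanβ = tan33.4° / 1.52 = 0.6594 / 1.52 = 0.4338
β = arctan(0.4338) = 23.45°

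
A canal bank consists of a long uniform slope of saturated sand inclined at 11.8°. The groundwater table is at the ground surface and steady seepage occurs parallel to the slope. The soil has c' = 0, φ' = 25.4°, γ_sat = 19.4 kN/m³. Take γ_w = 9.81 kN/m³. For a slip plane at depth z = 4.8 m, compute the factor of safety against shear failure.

FS = 1.12

With seepage parallel to the slope and the water table at the surface, the effective normal stress on the slip plane uses the buoyant unit weight γ' = γ_sat − γ_w while the driving shear stress uses γ_sat:
FS = [c' + γ' z cos²β tanφ'] / [γ_sat z sinβ cosβ]
(For c' = 0 this reduces to FS = (γ'/γ_sat)·tanφ'/tanβ.)
γ' = 19.4 − 9.81 = 9.59 kN/m³
Numerator = 0.0 + 9.59·4.8·cos²11.8°·tan25.4° = 0.0 + 9.59·4.8·0.9582·0.4748 = 20.944 kPa
Denominator = 19.4·4.8·sin11.8°·cos11.8° = 19.4·4.8·0.2045·0.9789 = 18.640 kPa
FS = 20.944 / 18.640 = 1.124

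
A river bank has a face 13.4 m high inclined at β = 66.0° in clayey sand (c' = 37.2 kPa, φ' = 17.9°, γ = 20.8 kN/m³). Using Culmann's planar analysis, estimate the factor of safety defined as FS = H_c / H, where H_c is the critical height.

H_c = (4c'/γ) · sinβ cosφ' / [1 − cos(β − φ')]
    = (4·37.2/20.8) · sin66.0°·cos17.9° / [1 − cos48.1°]
    = 7.154 · 0.8693 / 0.3322 = 18.72 m
FS = H_c / H = 18.72 / 13.4 = 1.397

FS = 1.40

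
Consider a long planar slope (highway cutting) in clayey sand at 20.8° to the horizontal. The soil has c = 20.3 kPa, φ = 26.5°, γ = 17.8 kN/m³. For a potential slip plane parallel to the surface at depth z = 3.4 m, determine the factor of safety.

For an infinite slope with a slip plane parallel to the surface (no pore pressure): FS = [c + γz cos²β tanφ] / [γz sinβ cosβ].
γz = 17.8·3.4 = 60.52 kN/m²
Numerator = 20.3 + 60.52·cos²20.8°·tan26.5° = 20.3 + 60.52·0.8739·0.4986 = 46.669 kPa
Denominator = 60.52·sin20.8°·cos20.8° = 60.52·0.3551·0.9348 = 20.090 kPa
FS = 46.669 / 20.090 = 2.323

FS = 2.32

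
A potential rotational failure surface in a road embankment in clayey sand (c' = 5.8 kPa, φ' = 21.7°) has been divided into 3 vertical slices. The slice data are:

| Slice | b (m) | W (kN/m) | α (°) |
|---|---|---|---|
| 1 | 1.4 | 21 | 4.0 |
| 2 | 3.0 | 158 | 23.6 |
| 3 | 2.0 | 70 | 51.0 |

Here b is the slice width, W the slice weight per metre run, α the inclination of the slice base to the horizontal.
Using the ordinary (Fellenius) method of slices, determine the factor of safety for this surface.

Ordinary method of slices: FS = Σ[c'·Δl_i + (W_i cosα_i)·tanφ'] / Σ W_i sinα_i, with Δl_i = b_i / cosα_i.
Slice 1: Δl = 1.4/cos4.0° = 1.403 m; N'_1 = 21·cos4.0° = 20.9; c'Δl = 8.14; W sinα = 1.5
Slice 2: Δl = 3.0/cos23.6° = 3.274 m; N'_2 = 158·cos23.6° = 144.8; c'Δl = 18.99; W sinα = 63.3
Slice 3: Δl = 2.0/cos51.0° = 3.178 m; N'_3 = 70·cos51.0° = 44.1; c'Δl = 18.43; W sinα = 54.4
Σc'Δl = 45.6 kN/m; ΣN' = 209.8 kN/m; ΣW sinα = 119.1 kN/m
Resisting = 45.6 + 209.8·tan21.7° = 45.6 + 83.5 = 129.0 kN/m
FS = 129.0 / 119.1 = 1.083

FS = 1.08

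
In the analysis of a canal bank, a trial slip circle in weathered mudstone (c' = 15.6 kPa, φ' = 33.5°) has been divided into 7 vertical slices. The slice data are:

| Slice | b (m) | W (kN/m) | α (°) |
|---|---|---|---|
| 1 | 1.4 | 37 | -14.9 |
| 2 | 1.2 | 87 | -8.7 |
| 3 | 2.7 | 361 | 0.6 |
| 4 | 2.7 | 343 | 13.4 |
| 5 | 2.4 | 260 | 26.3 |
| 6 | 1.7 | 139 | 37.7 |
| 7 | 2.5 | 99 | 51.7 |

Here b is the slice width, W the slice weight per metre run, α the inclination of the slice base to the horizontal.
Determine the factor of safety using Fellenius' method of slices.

FS = 3.17

Ordinary method of slices: FS = Σ[c'·Δl_i + (W_i cosα_i)·tanφ'] / Σ W_i sinα_i, with Δl_i = b_i / cosα_i.
Slice 1: Δl = 1.4/cos(-14.9°) = 1.449 m; N'_1 = 37·cos(-14.9°) = 35.8; c'Δl = 22.60; W sinα = -9.5
Slice 2: Δl = 1.2/cos(-8.7°) = 1.214 m; N'_2 = 87·cos(-8.7°) = 86.0; c'Δl = 18.94; W sinα = -13.2
Slice 3: Δl = 2.7/cos0.6° = 2.700 m; N'_3 = 361·cos0.6° = 361.0; c'Δl = 42.12; W sinα = 3.8
Slice 4: Δl = 2.7/cos13.4° = 2.776 m; N'_4 = 343·cos13.4° = 333.7; c'Δl = 43.30; W sinα = 79.5
Slice 5: Δl = 2.4/cos26.3° = 2.677 m; N'_5 = 260·cos26.3° = 233.1; c'Δl = 41.76; W sinα = 115.2
Slice 6: Δl = 1.7/cos37.7° = 2.149 m; N'_6 = 139·cos37.7° = 110.0; c'Δl = 33.52; W sinα = 85.0
Slice 7: Δl = 2.5/cos51.7° = 4.034 m; N'_7 = 99·cos51.7° = 61.4; c'Δl = 62.93; W sinα = 77.7
Σc'Δl = 265.2 kN/m; ΣN' = 1220.8 kN/m; ΣW sinα = 338.5 kN/m
Resisting = 265.2 + 1220.8·tan33.5° = 265.2 + 808.0 = 1073.2 kN/m
FS = 1073.2 / 338.5 = 3.171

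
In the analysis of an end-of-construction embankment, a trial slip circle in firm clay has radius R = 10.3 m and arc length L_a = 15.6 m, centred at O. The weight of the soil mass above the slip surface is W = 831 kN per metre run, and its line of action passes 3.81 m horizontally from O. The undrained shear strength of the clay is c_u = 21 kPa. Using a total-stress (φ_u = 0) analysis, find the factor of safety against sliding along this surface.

FS = 1.07

Taking moments about the centre O, the resisting moment is provided by the undrained shear strength acting along the arc:
M_R = c_u·L_a·R = 21·15.60·10.3 = 3374.3 kN·m/m
M_D = W·d = 831·3.81 = 3166.1 kN·m/m
FS = M_R / M_D = 3374.3 / 3166.1 = 1.066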